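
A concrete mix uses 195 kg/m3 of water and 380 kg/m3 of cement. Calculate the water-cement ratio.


w/c = water / cement
w/c = 195 / 380 = 0.513

0.513


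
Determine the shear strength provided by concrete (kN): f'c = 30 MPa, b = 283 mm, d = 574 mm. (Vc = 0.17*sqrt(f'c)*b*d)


Vc = 0.17 * sqrt(30) * 283 * 574 / 1000
= 151.25 kN

151.25


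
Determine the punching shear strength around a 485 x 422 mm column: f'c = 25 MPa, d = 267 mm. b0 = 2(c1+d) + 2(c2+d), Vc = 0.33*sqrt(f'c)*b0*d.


b0 = 2*(485 + 267) + 2*(422 + 267) = 2882 mm
Vc = 0.33 * sqrt(25) * 2882 * 267 / 1000
= 1269.67 kN

1269.67


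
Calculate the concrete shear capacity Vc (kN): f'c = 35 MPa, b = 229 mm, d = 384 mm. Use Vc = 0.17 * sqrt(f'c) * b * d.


Vc = 0.17 * sqrt(35) * 229 * 384 / 1000
= 88.44 kN

88.44


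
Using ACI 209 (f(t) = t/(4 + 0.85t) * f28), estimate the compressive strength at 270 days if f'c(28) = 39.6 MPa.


f(270) = 270 / (4 + 0.85 * 270) * 39.6
= 270 / 233.5 * 39.6
= 45.79 MPa

45.79


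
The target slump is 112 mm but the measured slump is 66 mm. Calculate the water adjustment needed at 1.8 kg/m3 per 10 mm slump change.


Difference = 112 - 66 = 46 mm
Water adjustment = 46 * 1.8 / 10 = 8.3 kg/m3

8.3


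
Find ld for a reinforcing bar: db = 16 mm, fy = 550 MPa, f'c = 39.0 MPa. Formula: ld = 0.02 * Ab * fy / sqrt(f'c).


Ab = pi * 16^2 / 4 = 201.062 mm2
ld = 0.02 * 201.062 * 550 / sqrt(39.0)
= 354.2 mm

354.2


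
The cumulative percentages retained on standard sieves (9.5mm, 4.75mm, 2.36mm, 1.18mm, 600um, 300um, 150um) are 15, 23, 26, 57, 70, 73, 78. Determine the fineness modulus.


FM = sum(cumulative % retained) / 100
= 342 / 100
= 3.42

3.42


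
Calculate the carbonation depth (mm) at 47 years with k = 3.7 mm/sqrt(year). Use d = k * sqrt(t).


depth = k * sqrt(t)
= 3.7 * sqrt(47)
= 25.37 mm

25.37


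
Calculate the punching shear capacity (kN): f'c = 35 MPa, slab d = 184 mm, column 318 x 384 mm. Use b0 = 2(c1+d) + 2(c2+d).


b0 = 2*(318 + 184) + 2*(384 + 184) = 2140 mm
Vc = 0.33 * sqrt(35) * 2140 * 184 / 1000
= 768.74 kN

768.74


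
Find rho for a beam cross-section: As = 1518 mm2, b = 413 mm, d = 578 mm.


rho = As / (b * d)
= 1518 / (413 * 578)
= 0.0064

0.0064


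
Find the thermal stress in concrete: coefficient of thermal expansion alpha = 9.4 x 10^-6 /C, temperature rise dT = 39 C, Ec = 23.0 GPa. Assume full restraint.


sigma = alpha * dT * Ec
= 9.4e-6 * 39 * 23.0 * 1000
= 8.432 MPa

8.432


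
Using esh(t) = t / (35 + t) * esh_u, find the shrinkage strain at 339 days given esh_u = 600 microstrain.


esh(339) = 339 / (35 + 339) * 600
= 339 / 374 * 600
= 543.9 microstrain

543.9


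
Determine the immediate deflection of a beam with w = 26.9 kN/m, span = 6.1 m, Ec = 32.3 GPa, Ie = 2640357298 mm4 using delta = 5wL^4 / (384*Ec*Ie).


Convert: L = 6.1 m = 6100 mm, Ec = 32.3 GPa = 32300 MPa
delta = 5 * 26.9 * 6100^4 / (384 * 32300 * 2640357298)
= 5.69 mm

5.69


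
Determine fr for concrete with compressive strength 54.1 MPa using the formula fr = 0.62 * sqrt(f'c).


fr = 0.62 * sqrt(54.1)
= 4.56 MPa

4.56


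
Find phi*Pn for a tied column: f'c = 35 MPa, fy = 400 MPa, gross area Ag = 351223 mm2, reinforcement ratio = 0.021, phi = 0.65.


Ast = rho * Ag = 0.021 * 351223 = 7375.683 mm2
phi*Pn = 0.65 * 0.80 * (0.85 * 35 * (351223 - 7375.683) + 400 * 7375.683) / 1000
= 6853.46 kN

6853.46


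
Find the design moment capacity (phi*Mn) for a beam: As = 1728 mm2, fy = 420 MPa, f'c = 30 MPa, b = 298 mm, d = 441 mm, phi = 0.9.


a = As * fy / (0.85 * f'c * b)
= 1728 * 420 / (0.85 * 30 * 298)
= 95.5073 mm
Mn = As * fy * (d - a/2) / 10^6
= 285.4025 kN-m
phi*Mn = 0.9 * 285.4025 = 256.86 kN-m

256.86


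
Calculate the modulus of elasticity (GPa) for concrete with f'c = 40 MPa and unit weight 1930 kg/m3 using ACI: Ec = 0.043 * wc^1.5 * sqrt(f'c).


Ec = 0.043 * 1930^1.5 * sqrt(40) / 1000
= 23.06 GPa

23.06


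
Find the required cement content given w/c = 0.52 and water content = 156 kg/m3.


Cement = water / (w/c)
= 156 / 0.52
= 300.0 kg/m3

300.0


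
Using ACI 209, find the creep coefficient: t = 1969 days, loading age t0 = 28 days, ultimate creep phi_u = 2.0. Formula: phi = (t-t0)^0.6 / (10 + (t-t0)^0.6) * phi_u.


dt = 1969 - 28 = 1941
phi = 1941^0.6 / (10 + 1941^0.6) * 2.0
= 1.808

1.808


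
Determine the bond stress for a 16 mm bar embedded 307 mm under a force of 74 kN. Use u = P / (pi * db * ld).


u = P / (pi * db * ld)
= 74 * 1000 / (pi * 16 * 307)
= 4.795 MPa

4.795


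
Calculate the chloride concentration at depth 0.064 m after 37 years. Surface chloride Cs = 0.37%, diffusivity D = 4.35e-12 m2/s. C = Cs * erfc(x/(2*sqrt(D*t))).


t_seconds = 37 * 365.25 * 24 * 3600 = 1167631200.0 s
arg = 0.064 / (2 * sqrt(4.35e-12 * 1167631200.0))
= 0.449
erfc(0.449) = 0.5254
C = 0.37 * 0.5254 = 0.1944%

0.1944


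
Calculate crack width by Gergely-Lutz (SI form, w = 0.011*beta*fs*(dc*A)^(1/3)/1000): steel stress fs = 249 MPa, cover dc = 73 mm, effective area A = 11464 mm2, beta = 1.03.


w = 0.011 * beta * fs * (dc * A)^(1/3) / 1000
= 0.011 * 1.03 * 249 * (73 * 11464)^(1/3) / 1000
= 0.266 mm

0.266


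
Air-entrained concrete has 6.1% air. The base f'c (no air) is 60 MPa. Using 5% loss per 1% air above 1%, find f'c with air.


Strength loss = (6.1 - 1) * 5 = 25.5%
f'c = 60 * (1 - 25.5/100)
= 44.7 MPa

44.7


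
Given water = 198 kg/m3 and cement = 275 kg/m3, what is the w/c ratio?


w/c = water / cement
w/c = 198 / 275 = 0.72

0.72


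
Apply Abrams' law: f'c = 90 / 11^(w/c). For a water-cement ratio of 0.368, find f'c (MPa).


f'c = 90 / 11^0.368
= 90 / 2.417
= 37.24 MPa

37.24


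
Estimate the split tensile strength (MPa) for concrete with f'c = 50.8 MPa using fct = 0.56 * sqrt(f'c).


fct = 0.56 * sqrt(50.8)
= 0.56 * 7.127
= 3.991 MPa

3.991


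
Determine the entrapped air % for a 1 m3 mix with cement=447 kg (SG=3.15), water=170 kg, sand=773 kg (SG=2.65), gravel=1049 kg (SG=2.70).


Vol cement = 447 / (3.15 * 1000) = 0.141905 m3
Vol water = 170 / 1000 = 0.17 m3
Vol sand = 773 / (2.65 * 1000) = 0.291698 m3
Vol gravel = 1049 / (2.70 * 1000) = 0.388519 m3
Total solid + water volume = 0.992121 m3
Air = (1 - 0.992121) * 100 = 0.79%

0.79


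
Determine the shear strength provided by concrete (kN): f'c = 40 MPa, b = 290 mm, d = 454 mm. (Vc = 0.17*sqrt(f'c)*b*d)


Vc = 0.17 * sqrt(40) * 290 * 454 / 1000
= 141.56 kN

141.56


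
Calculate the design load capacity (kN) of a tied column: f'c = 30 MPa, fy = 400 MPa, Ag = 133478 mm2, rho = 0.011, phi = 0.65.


Ast = rho * Ag = 0.011 * 133478 = 1468.258 mm2
phi*Pn = 0.65 * 0.80 * (0.85 * 30 * (133478 - 1468.258) + 400 * 1468.258) / 1000
= 2055.85 kN

2055.85


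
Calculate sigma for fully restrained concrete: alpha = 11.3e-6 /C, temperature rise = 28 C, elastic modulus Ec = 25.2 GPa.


sigma = alpha * dT * Ec
= 11.3e-6 * 28 * 25.2 * 1000
= 7.973 MPa

7.973


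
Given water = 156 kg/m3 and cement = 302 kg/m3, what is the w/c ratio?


w/c = water / cement
w/c = 156 / 302 = 0.517

0.517


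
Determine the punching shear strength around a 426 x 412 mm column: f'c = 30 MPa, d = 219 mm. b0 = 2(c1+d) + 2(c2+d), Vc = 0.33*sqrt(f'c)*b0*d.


b0 = 2*(426 + 219) + 2*(412 + 219) = 2552 mm
Vc = 0.33 * sqrt(30) * 2552 * 219 / 1000
= 1010.18 kN

1010.18


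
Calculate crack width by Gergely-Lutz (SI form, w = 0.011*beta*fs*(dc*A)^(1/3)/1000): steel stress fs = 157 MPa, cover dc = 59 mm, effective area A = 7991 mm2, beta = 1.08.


w = 0.011 * beta * fs * (dc * A)^(1/3) / 1000
= 0.011 * 1.08 * 157 * (59 * 7991)^(1/3) / 1000
= 0.145 mm

0.145


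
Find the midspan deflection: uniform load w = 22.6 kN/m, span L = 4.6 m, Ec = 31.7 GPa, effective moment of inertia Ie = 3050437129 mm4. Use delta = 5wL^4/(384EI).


Convert: L = 4.6 m = 4600 mm, Ec = 31.7 GPa = 31700 MPa
delta = 5 * 22.6 * 4600^4 / (384 * 31700 * 3050437129)
= 1.36 mm

1.36


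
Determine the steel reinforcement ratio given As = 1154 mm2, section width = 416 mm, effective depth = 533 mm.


rho = As / (b * d)
= 1154 / (416 * 533)
= 0.0052

0.0052


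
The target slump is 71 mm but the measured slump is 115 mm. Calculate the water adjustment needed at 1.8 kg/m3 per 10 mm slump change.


Difference = 71 - 115 = -44 mm
Water adjustment = -44 * 1.8 / 10 = -7.9 kg/m3

-7.9


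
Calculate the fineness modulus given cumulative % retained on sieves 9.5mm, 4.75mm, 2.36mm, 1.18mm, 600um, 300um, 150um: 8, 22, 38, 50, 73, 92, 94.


FM = sum(cumulative % retained) / 100
= 377 / 100
= 3.77

3.77


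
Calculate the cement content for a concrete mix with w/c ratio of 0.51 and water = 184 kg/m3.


Cement = water / (w/c)
= 184 / 0.51
= 360.8 kg/m3

360.8


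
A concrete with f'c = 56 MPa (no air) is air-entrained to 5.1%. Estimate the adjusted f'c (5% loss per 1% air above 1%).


Strength loss = (5.1 - 1) * 5 = 20.5%
f'c = 56 * (1 - 20.5/100)
= 44.52 MPa

44.52


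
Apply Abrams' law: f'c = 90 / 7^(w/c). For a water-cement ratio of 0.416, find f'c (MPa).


f'c = 90 / 7^0.416
= 90 / 2.247
= 40.06 MPa

40.06


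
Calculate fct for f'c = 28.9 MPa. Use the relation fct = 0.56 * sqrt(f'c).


fct = 0.56 * sqrt(28.9)
= 0.56 * 5.376
= 3.01 MPa

3.01


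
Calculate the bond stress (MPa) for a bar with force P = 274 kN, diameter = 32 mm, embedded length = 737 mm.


u = P / (pi * db * ld)
= 274 * 1000 / (pi * 32 * 737)
= 3.698 MPa

3.698


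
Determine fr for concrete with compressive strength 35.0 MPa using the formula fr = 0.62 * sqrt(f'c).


fr = 0.62 * sqrt(35.0)
= 3.668 MPa

3.668


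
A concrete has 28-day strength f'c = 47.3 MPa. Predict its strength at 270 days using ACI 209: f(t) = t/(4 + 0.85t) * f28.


f(270) = 270 / (4 + 0.85 * 270) * 47.3
= 270 / 233.5 * 47.3
= 54.69 MPa

54.69


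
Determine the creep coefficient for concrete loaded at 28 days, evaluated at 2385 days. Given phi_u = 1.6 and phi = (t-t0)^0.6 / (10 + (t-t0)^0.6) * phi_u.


dt = 2385 - 28 = 2357
phi = 2357^0.6 / (10 + 2357^0.6) * 1.6
= 1.462

1.462


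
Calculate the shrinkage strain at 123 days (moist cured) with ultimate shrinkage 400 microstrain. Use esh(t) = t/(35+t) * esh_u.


esh(123) = 123 / (35 + 123) * 400
= 123 / 158 * 400
= 311.4 microstrain

311.4


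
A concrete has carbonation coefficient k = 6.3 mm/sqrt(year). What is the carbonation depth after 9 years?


depth = k * sqrt(t)
= 6.3 * sqrt(9)
= 18.9 mm

18.9


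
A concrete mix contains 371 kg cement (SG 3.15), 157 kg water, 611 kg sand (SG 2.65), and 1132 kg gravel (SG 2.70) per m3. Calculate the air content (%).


Vol cement = 371 / (3.15 * 1000) = 0.117778 m3
Vol water = 157 / 1000 = 0.157 m3
Vol sand = 611 / (2.65 * 1000) = 0.230566 m3
Vol gravel = 1132 / (2.70 * 1000) = 0.419259 m3
Total solid + water volume = 0.924603 m3
Air = (1 - 0.924603) * 100 = 7.54%

7.54


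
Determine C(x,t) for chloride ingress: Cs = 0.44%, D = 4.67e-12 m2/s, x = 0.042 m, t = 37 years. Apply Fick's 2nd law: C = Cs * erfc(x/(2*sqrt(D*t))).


t_seconds = 37 * 365.25 * 24 * 3600 = 1167631200.0 s
arg = 0.042 / (2 * sqrt(4.67e-12 * 1167631200.0))
= 0.2844
erfc(0.2844) = 0.6875
C = 0.44 * 0.6875 = 0.3025%

0.3025


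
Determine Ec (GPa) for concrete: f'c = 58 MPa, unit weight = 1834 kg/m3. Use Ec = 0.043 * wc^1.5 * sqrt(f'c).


Ec = 0.043 * 1834^1.5 * sqrt(58) / 1000
= 25.72 GPa

25.72


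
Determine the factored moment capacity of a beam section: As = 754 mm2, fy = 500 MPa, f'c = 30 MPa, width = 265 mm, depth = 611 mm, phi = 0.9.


a = As * fy / (0.85 * f'c * b)
= 754 * 500 / (0.85 * 30 * 265)
= 55.7899 mm
Mn = As * fy * (d - a/2) / 10^6
= 219.8306 kN-m
phi*Mn = 0.9 * 219.8306 = 197.85 kN-m

197.85


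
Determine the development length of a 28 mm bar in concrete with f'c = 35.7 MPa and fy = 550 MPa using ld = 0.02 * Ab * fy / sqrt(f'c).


Ab = pi * 28^2 / 4 = 615.752 mm2
ld = 0.02 * 615.752 * 550 / sqrt(35.7)
= 1133.6 mm

1133.6


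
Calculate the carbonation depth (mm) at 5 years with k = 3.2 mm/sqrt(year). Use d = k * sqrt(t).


depth = k * sqrt(t)
= 3.2 * sqrt(5)
= 7.16 mm

7.16


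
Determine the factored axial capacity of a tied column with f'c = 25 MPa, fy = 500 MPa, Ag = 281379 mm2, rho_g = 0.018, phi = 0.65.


Ast = rho * Ag = 0.018 * 281379 = 5064.822 mm2
phi*Pn = 0.65 * 0.80 * (0.85 * 25 * (281379 - 5064.822) + 500 * 5064.822) / 1000
= 4370.13 kN

4370.13


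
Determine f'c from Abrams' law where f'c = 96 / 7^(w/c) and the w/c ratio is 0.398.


f'c = 96 / 7^0.398
= 96 / 2.169
= 44.25 MPa

44.25


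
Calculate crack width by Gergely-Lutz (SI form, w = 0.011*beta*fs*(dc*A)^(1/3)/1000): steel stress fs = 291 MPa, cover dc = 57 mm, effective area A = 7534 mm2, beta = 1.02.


w = 0.011 * beta * fs * (dc * A)^(1/3) / 1000
= 0.011 * 1.02 * 291 * (57 * 7534)^(1/3) / 1000
= 0.246 mm

0.246


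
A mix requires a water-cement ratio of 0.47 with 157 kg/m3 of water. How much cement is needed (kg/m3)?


Cement = water / (w/c)
= 157 / 0.47
= 334.0 kg/m3

334.0


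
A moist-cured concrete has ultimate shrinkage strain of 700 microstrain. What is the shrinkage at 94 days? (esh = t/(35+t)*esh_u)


esh(94) = 94 / (35 + 94) * 700
= 94 / 129 * 700
= 510.1 microstrain

510.1


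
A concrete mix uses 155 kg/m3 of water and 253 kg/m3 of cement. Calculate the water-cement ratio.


w/c = water / cement
w/c = 155 / 253 = 0.613

0.613


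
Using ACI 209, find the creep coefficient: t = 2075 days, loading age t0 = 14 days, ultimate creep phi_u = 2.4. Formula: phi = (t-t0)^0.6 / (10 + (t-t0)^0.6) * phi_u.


dt = 2075 - 14 = 2061
phi = 2061^0.6 / (10 + 2061^0.6) * 2.4
= 2.176

2.176


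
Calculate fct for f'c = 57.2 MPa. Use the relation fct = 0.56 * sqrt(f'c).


fct = 0.56 * sqrt(57.2)
= 0.56 * 7.563
= 4.235 MPa

4.235


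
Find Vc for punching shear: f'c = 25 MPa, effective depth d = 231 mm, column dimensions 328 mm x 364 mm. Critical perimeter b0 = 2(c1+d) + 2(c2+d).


b0 = 2*(328 + 231) + 2*(364 + 231) = 2308 mm
Vc = 0.33 * sqrt(25) * 2308 * 231 / 1000
= 879.69 kN

879.69


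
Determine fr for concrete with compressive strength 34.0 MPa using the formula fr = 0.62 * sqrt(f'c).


fr = 0.62 * sqrt(34.0)
= 3.615 MPa

3.615


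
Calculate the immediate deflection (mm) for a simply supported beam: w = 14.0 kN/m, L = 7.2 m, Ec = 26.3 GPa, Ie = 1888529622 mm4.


Convert: L = 7.2 m = 7200 mm, Ec = 26.3 GPa = 26300 MPa
delta = 5 * 14.0 * 7200^4 / (384 * 26300 * 1888529622)
= 9.86 mm

9.86


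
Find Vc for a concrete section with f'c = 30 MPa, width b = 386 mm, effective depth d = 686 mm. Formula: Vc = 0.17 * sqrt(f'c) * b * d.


Vc = 0.17 * sqrt(30) * 386 * 686 / 1000
= 246.56 kN

246.56


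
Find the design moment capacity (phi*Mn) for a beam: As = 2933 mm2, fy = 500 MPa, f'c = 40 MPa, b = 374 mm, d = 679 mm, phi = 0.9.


a = As * fy / (0.85 * f'c * b)
= 2933 * 500 / (0.85 * 40 * 374)
= 115.3271 mm
Mn = As * fy * (d - a/2) / 10^6
= 911.1899 kN-m
phi*Mn = 0.9 * 911.1899 = 820.07 kN-m

820.07


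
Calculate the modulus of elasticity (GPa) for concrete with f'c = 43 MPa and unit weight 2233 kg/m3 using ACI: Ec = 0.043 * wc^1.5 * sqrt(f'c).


Ec = 0.043 * 2233^1.5 * sqrt(43) / 1000
= 29.75 GPa

29.75


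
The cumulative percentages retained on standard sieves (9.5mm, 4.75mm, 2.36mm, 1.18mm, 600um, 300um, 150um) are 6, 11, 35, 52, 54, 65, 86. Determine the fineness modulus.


FM = sum(cumulative % retained) / 100
= 309 / 100
= 3.09

3.09


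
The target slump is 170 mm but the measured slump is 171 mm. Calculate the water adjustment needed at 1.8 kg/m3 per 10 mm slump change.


Difference = 170 - 171 = -1 mm
Water adjustment = -1 * 1.8 / 10 = -0.2 kg/m3

-0.2


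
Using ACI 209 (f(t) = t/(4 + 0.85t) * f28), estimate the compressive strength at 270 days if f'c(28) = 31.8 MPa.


f(270) = 270 / (4 + 0.85 * 270) * 31.8
= 270 / 233.5 * 31.8
= 36.77 MPa

36.77


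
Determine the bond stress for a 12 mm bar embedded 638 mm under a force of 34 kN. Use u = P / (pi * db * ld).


u = P / (pi * db * ld)
= 34 * 1000 / (pi * 12 * 638)
= 1.414 MPa

1.414


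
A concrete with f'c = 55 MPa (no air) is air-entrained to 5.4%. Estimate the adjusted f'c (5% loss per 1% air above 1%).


Strength loss = (5.4 - 1) * 5 = 22.0%
f'c = 55 * (1 - 22.0/100)
= 42.9 MPa

42.9


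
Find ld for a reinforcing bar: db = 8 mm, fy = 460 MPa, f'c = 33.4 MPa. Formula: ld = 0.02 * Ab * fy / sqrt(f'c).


Ab = pi * 8^2 / 4 = 50.265 mm2
ld = 0.02 * 50.265 * 460 / sqrt(33.4)
= 80.0 mm

80.0


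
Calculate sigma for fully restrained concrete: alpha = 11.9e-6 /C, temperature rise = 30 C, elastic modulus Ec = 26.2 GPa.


sigma = alpha * dT * Ec
= 11.9e-6 * 30 * 26.2 * 1000
= 9.353 MPa

9.353


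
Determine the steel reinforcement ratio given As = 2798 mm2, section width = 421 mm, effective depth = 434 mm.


rho = As / (b * d)
= 2798 / (421 * 434)
= 0.0153

0.0153


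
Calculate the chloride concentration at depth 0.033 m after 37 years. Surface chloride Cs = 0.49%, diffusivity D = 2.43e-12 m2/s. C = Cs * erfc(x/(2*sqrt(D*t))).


t_seconds = 37 * 365.25 * 24 * 3600 = 1167631200.0 s
arg = 0.033 / (2 * sqrt(2.43e-12 * 1167631200.0))
= 0.3098
erfc(0.3098) = 0.6613
C = 0.49 * 0.6613 = 0.3241%

0.3241


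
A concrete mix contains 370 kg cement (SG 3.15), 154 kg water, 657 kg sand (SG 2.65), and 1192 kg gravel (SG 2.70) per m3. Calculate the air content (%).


Vol cement = 370 / (3.15 * 1000) = 0.11746 m3
Vol water = 154 / 1000 = 0.154 m3
Vol sand = 657 / (2.65 * 1000) = 0.247925 m3
Vol gravel = 1192 / (2.70 * 1000) = 0.441481 m3
Total solid + water volume = 0.960866 m3
Air = (1 - 0.960866) * 100 = 3.91%

3.91


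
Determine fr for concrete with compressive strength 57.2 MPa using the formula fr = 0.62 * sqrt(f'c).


fr = 0.62 * sqrt(57.2)
= 4.689 MPa

4.689


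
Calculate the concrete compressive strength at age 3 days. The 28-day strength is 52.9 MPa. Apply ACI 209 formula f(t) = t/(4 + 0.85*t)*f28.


f(3) = 3 / (4 + 0.85 * 3) * 52.9
= 3 / 6.55 * 52.9
= 24.23 MPa

24.23


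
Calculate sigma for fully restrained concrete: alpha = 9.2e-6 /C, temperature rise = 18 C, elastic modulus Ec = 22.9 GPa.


sigma = alpha * dT * Ec
= 9.2e-6 * 18 * 22.9 * 1000
= 3.792 MPa

3.792


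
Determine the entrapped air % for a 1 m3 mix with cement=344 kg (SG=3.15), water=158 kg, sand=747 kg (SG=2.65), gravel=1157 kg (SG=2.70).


Vol cement = 344 / (3.15 * 1000) = 0.109206 m3
Vol water = 158 / 1000 = 0.158 m3
Vol sand = 747 / (2.65 * 1000) = 0.281887 m3
Vol gravel = 1157 / (2.70 * 1000) = 0.428519 m3
Total solid + water volume = 0.977612 m3
Air = (1 - 0.977612) * 100 = 2.24%

2.24


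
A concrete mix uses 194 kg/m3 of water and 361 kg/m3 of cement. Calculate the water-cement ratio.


w/c = water / cement
w/c = 194 / 361 = 0.537

0.537


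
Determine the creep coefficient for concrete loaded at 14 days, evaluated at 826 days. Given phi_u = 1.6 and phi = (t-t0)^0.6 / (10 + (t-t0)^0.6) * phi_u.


dt = 826 - 14 = 812
phi = 812^0.6 / (10 + 812^0.6) * 1.6
= 1.356

1.356


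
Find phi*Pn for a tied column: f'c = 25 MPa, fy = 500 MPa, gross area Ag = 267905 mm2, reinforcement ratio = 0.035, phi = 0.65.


Ast = rho * Ag = 0.035 * 267905 = 9376.675 mm2
phi*Pn = 0.65 * 0.80 * (0.85 * 25 * (267905 - 9376.675) + 500 * 9376.675) / 1000
= 5294.67 kN

5294.67


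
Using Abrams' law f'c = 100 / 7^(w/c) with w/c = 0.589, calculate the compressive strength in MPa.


f'c = 100 / 7^0.589
= 100 / 3.146
= 31.79 MPa

31.79


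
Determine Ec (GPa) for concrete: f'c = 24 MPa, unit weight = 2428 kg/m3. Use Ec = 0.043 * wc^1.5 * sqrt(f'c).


Ec = 0.043 * 2428^1.5 * sqrt(24) / 1000
= 25.2 GPa

25.2


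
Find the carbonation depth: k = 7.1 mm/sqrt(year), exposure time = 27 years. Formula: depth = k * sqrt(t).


depth = k * sqrt(t)
= 7.1 * sqrt(27)
= 36.89 mm

36.89


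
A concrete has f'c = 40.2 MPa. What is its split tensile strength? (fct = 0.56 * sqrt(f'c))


fct = 0.56 * sqrt(40.2)
= 0.56 * 6.34
= 3.551 MPa

3.551


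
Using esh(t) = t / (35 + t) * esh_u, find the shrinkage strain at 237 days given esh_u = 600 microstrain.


esh(237) = 237 / (35 + 237) * 600
= 237 / 272 * 600
= 522.8 microstrain

522.8


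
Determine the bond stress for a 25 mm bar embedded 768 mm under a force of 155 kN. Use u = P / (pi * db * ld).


u = P / (pi * db * ld)
= 155 * 1000 / (pi * 25 * 768)
= 2.57 MPa

2.57


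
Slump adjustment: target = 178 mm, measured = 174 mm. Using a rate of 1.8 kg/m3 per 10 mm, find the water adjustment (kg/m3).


Difference = 178 - 174 = 4 mm
Water adjustment = 4 * 1.8 / 10 = 0.7 kg/m3

0.7


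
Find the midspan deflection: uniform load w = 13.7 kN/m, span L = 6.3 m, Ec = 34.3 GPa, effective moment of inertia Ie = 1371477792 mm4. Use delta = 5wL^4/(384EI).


Convert: L = 6.3 m = 6300 mm, Ec = 34.3 GPa = 34300 MPa
delta = 5 * 13.7 * 6300^4 / (384 * 34300 * 1371477792)
= 5.97 mm

5.97


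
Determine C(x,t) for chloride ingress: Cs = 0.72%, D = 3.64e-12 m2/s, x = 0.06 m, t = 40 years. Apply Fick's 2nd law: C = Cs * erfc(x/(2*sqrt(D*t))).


t_seconds = 40 * 365.25 * 24 * 3600 = 1262304000.0 s
arg = 0.06 / (2 * sqrt(3.64e-12 * 1262304000.0))
= 0.4426
erfc(0.4426) = 0.5314
C = 0.72 * 0.5314 = 0.3826%

0.3826


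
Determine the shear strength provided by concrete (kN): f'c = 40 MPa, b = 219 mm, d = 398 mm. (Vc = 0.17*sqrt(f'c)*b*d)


Vc = 0.17 * sqrt(40) * 219 * 398 / 1000
= 93.71 kN

93.71


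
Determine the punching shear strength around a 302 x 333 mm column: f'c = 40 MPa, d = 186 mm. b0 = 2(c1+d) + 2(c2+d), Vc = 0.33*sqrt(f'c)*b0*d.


b0 = 2*(302 + 186) + 2*(333 + 186) = 2014 mm
Vc = 0.33 * sqrt(40) * 2014 * 186 / 1000
= 781.84 kN

781.84


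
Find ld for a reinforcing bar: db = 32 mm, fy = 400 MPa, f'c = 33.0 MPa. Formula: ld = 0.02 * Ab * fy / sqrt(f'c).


Ab = pi * 32^2 / 4 = 804.248 mm2
ld = 0.02 * 804.248 * 400 / sqrt(33.0)
= 1120.0 mm

1120.0


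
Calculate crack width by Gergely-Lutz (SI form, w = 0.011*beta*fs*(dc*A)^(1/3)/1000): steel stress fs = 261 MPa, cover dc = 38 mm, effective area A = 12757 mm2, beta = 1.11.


w = 0.011 * beta * fs * (dc * A)^(1/3) / 1000
= 0.011 * 1.11 * 261 * (38 * 12757)^(1/3) / 1000
= 0.25 mm

0.25


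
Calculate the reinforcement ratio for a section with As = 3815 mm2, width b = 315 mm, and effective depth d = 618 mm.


rho = As / (b * d)
= 3815 / (315 * 618)
= 0.0196

0.0196


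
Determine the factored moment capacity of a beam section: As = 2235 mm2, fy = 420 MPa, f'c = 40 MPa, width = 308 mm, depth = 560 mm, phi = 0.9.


a = As * fy / (0.85 * f'c * b)
= 2235 * 420 / (0.85 * 40 * 308)
= 89.639 mm
Mn = As * fy * (d - a/2) / 10^6
= 483.5999 kN-m
phi*Mn = 0.9 * 483.5999 = 435.24 kN-m

435.24


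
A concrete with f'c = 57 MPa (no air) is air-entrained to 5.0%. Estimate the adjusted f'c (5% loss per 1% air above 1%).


Strength loss = (5.0 - 1) * 5 = 20.0%
f'c = 57 * (1 - 20.0/100)
= 45.6 MPa

45.6


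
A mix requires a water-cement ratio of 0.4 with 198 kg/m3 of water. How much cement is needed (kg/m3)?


Cement = water / (w/c)
= 198 / 0.4
= 495.0 kg/m3

495.0


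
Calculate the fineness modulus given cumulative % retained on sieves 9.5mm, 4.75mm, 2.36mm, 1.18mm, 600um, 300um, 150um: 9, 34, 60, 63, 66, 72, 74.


FM = sum(cumulative % retained) / 100
= 378 / 100
= 3.78

3.78


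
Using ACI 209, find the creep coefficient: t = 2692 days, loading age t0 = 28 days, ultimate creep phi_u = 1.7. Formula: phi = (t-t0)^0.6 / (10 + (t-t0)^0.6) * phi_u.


dt = 2692 - 28 = 2664
phi = 2664^0.6 / (10 + 2664^0.6) * 1.7
= 1.562

1.562


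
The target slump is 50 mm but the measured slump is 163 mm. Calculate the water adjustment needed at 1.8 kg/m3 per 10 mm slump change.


Difference = 50 - 163 = -113 mm
Water adjustment = -113 * 1.8 / 10 = -20.3 kg/m3

-20.3


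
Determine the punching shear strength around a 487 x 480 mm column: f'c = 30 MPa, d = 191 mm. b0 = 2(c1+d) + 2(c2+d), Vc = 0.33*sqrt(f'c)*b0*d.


b0 = 2*(487 + 191) + 2*(480 + 191) = 2698 mm
Vc = 0.33 * sqrt(30) * 2698 * 191 / 1000
= 931.43 kN

931.43


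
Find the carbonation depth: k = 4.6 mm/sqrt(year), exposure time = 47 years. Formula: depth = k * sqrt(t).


depth = k * sqrt(t)
= 4.6 * sqrt(47)
= 31.54 mm

31.54


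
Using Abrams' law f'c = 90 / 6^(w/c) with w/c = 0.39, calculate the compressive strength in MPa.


f'c = 90 / 6^0.39
= 90 / 2.011
= 44.75 MPa

44.75


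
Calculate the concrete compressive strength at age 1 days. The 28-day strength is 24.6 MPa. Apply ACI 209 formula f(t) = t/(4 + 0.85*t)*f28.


f(1) = 1 / (4 + 0.85 * 1) * 24.6
= 1 / 4.85 * 24.6
= 5.07 MPa

5.07


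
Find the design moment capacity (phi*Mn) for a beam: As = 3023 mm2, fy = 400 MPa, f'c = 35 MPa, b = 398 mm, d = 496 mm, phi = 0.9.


a = As * fy / (0.85 * f'c * b)
= 3023 * 400 / (0.85 * 35 * 398)
= 102.1241 mm
Mn = As * fy * (d - a/2) / 10^6
= 538.019 kN-m
phi*Mn = 0.9 * 538.019 = 484.22 kN-m

484.22


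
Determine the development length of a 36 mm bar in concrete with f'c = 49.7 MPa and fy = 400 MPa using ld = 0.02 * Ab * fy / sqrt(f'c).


Ab = pi * 36^2 / 4 = 1017.876 mm2
ld = 0.02 * 1017.876 * 400 / sqrt(49.7)
= 1155.1 mm

1155.1


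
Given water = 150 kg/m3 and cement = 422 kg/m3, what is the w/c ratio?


w/c = water / cement
w/c = 150 / 422 = 0.355

0.355


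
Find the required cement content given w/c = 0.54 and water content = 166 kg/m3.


Cement = water / (w/c)
= 166 / 0.54
= 307.4 kg/m3

307.4


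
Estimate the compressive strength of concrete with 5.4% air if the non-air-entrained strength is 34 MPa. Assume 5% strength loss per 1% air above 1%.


Strength loss = (5.4 - 1) * 5 = 22.0%
f'c = 34 * (1 - 22.0/100)
= 26.52 MPa

26.52


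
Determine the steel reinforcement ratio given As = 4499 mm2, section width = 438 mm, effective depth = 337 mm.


rho = As / (b * d)
= 4499 / (438 * 337)
= 0.0305

0.0305


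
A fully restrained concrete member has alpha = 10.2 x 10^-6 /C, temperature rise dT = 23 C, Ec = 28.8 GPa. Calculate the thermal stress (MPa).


sigma = alpha * dT * Ec
= 10.2e-6 * 23 * 28.8 * 1000
= 6.756 MPa

6.756


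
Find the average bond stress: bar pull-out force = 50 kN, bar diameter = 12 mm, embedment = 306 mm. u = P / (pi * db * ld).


u = P / (pi * db * ld)
= 50 * 1000 / (pi * 12 * 306)
= 4.334 MPa

4.334


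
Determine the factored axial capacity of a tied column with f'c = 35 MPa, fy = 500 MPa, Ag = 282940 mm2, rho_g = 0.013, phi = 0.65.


Ast = rho * Ag = 0.013 * 282940 = 3678.22 mm2
phi*Pn = 0.65 * 0.80 * (0.85 * 35 * (282940 - 3678.22) + 500 * 3678.22) / 1000
= 5276.52 kN

5276.52


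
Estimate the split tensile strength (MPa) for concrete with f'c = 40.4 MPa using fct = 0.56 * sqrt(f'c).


fct = 0.56 * sqrt(40.4)
= 0.56 * 6.356
= 3.559 MPa

3.559


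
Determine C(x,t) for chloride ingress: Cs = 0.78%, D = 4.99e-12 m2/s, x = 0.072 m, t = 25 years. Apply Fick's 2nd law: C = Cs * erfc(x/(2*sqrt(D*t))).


t_seconds = 25 * 365.25 * 24 * 3600 = 788940000.0 s
arg = 0.072 / (2 * sqrt(4.99e-12 * 788940000.0))
= 0.5738
erfc(0.5738) = 0.4171
C = 0.78 * 0.4171 = 0.3254%

0.3254


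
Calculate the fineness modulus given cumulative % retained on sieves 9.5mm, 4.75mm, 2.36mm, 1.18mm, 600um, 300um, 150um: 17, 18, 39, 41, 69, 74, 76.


FM = sum(cumulative % retained) / 100
= 334 / 100
= 3.34

3.34


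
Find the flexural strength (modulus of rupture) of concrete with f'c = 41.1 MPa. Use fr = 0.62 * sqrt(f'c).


fr = 0.62 * sqrt(41.1)
= 3.975 MPa

3.975


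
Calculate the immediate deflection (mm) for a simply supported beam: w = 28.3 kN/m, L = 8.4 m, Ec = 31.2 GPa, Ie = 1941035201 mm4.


Convert: L = 8.4 m = 8400 mm, Ec = 31.2 GPa = 31200 MPa
delta = 5 * 28.3 * 8400^4 / (384 * 31200 * 1941035201)
= 30.29 mm

30.29


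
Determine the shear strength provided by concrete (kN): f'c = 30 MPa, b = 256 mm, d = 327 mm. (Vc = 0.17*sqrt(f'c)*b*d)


Vc = 0.17 * sqrt(30) * 256 * 327 / 1000
= 77.95 kN

77.95


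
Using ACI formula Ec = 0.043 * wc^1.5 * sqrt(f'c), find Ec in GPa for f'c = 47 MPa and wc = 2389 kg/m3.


Ec = 0.043 * 2389^1.5 * sqrt(47) / 1000
= 34.42 GPa

34.42


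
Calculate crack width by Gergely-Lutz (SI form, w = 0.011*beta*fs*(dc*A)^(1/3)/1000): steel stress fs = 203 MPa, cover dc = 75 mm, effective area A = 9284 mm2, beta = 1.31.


w = 0.011 * beta * fs * (dc * A)^(1/3) / 1000
= 0.011 * 1.31 * 203 * (75 * 9284)^(1/3) / 1000
= 0.259 mm

0.259


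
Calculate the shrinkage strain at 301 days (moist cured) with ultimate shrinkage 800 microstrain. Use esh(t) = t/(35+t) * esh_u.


esh(301) = 301 / (35 + 301) * 800
= 301 / 336 * 800
= 716.7 microstrain

716.7


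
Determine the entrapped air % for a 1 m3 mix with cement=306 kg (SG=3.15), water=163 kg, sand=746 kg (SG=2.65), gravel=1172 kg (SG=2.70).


Vol cement = 306 / (3.15 * 1000) = 0.097143 m3
Vol water = 163 / 1000 = 0.163 m3
Vol sand = 746 / (2.65 * 1000) = 0.281509 m3
Vol gravel = 1172 / (2.70 * 1000) = 0.434074 m3
Total solid + water volume = 0.975726 m3
Air = (1 - 0.975726) * 100 = 2.43%

2.43


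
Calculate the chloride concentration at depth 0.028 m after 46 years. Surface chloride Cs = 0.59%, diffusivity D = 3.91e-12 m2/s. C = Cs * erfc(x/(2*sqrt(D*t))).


t_seconds = 46 * 365.25 * 24 * 3600 = 1451649600.0 s
arg = 0.028 / (2 * sqrt(3.91e-12 * 1451649600.0))
= 0.1858
erfc(0.1858) = 0.7927
C = 0.59 * 0.7927 = 0.4677%

0.4677


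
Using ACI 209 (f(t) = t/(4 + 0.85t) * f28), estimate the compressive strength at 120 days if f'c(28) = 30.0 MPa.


f(120) = 120 / (4 + 0.85 * 120) * 30.0
= 120 / 106.0 * 30.0
= 33.96 MPa

33.96


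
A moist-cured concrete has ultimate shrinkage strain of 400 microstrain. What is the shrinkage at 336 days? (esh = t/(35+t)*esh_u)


esh(336) = 336 / (35 + 336) * 400
= 336 / 371 * 400
= 362.3 microstrain

362.3


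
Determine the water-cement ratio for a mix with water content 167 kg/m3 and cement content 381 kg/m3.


w/c = water / cement
w/c = 167 / 381 = 0.438

0.438


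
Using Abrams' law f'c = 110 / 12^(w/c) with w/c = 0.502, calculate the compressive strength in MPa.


f'c = 110 / 12^0.502
= 110 / 3.481
= 31.6 MPa

31.6


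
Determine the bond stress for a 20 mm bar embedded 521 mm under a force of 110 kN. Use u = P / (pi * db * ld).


u = P / (pi * db * ld)
= 110 * 1000 / (pi * 20 * 521)
= 3.36 MPa

3.36


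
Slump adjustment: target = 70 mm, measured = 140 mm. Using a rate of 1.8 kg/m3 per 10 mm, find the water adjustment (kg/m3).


Difference = 70 - 140 = -70 mm
Water adjustment = -70 * 1.8 / 10 = -12.6 kg/m3

-12.6


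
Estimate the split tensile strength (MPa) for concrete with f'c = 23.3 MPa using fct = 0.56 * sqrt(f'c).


fct = 0.56 * sqrt(23.3)
= 0.56 * 4.827
= 2.703 MPa

2.703


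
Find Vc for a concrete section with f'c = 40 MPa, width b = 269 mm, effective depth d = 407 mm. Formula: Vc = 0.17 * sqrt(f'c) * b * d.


Vc = 0.17 * sqrt(40) * 269 * 407 / 1000
= 117.71 kN

117.71


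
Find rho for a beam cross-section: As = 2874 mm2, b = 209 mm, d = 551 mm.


rho = As / (b * d)
= 2874 / (209 * 551)
= 0.025

0.025


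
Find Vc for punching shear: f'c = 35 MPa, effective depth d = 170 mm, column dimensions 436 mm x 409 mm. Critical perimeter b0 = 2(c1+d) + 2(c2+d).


b0 = 2*(436 + 170) + 2*(409 + 170) = 2370 mm
Vc = 0.33 * sqrt(35) * 2370 * 170 / 1000
= 786.58 kN

786.58


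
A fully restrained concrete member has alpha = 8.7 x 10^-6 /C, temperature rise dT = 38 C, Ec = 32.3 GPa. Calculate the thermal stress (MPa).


sigma = alpha * dT * Ec
= 8.7e-6 * 38 * 32.3 * 1000
= 10.678 MPa

10.678


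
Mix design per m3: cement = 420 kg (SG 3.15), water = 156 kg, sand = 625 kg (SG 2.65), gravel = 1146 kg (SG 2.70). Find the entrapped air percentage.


Vol cement = 420 / (3.15 * 1000) = 0.133333 m3
Vol water = 156 / 1000 = 0.156 m3
Vol sand = 625 / (2.65 * 1000) = 0.235849 m3
Vol gravel = 1146 / (2.70 * 1000) = 0.424444 m3
Total solid + water volume = 0.949627 m3
Air = (1 - 0.949627) * 100 = 5.04%

5.04


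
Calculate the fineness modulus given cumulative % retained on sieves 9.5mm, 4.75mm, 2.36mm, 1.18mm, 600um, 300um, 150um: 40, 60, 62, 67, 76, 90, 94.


FM = sum(cumulative % retained) / 100
= 489 / 100
= 4.89

4.89


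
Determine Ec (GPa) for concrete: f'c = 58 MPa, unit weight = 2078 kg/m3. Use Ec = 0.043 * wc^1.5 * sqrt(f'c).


Ec = 0.043 * 2078^1.5 * sqrt(58) / 1000
= 31.02 GPa

31.02


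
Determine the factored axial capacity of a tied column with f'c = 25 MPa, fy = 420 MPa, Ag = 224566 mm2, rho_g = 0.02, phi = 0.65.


Ast = rho * Ag = 0.02 * 224566 = 4491.32 mm2
phi*Pn = 0.65 * 0.80 * (0.85 * 25 * (224566 - 4491.32) + 420 * 4491.32) / 1000
= 3412.73 kN

3412.73


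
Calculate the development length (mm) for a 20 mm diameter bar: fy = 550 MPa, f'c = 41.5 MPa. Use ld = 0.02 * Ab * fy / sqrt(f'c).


Ab = pi * 20^2 / 4 = 314.159 mm2
ld = 0.02 * 314.159 * 550 / sqrt(41.5)
= 536.4 mm

536.4


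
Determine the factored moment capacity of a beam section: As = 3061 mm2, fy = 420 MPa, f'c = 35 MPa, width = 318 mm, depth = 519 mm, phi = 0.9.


a = As * fy / (0.85 * f'c * b)
= 3061 * 420 / (0.85 * 35 * 318)
= 135.8935 mm
Mn = As * fy * (d - a/2) / 10^6
= 579.8831 kN-m
phi*Mn = 0.9 * 579.8831 = 521.89 kN-m

521.89


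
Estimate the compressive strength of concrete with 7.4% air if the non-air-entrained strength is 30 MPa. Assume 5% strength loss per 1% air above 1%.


Strength loss = (7.4 - 1) * 5 = 32.0%
f'c = 30 * (1 - 32.0/100)
= 20.4 MPa

20.4


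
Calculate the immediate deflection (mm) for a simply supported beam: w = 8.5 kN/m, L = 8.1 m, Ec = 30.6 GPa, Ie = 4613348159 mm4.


Convert: L = 8.1 m = 8100 mm, Ec = 30.6 GPa = 30600 MPa
delta = 5 * 8.5 * 8100^4 / (384 * 30600 * 4613348159)
= 3.37 mm

3.37


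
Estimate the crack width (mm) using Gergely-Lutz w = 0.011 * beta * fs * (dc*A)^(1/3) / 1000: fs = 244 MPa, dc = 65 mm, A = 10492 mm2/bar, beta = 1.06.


w = 0.011 * beta * fs * (dc * A)^(1/3) / 1000
= 0.011 * 1.06 * 244 * (65 * 10492)^(1/3) / 1000
= 0.25 mm

0.25


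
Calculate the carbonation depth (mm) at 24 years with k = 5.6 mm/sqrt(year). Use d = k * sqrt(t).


depth = k * sqrt(t)
= 5.6 * sqrt(24)
= 27.43 mm

27.43


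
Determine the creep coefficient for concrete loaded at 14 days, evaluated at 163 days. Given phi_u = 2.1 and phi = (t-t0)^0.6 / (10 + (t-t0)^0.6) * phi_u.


dt = 163 - 14 = 149
phi = 149^0.6 / (10 + 149^0.6) * 2.1
= 1.403

1.403


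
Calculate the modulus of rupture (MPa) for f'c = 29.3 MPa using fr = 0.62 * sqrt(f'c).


fr = 0.62 * sqrt(29.3)
= 3.356 MPa

3.356


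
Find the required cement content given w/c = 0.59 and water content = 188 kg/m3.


Cement = water / (w/c)
= 188 / 0.59
= 318.6 kg/m3

318.6


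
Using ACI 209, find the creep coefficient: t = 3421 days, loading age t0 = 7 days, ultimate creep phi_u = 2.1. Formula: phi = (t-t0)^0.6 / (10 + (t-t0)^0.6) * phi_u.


dt = 3421 - 7 = 3414
phi = 3414^0.6 / (10 + 3414^0.6) * 2.1
= 1.952

1.952


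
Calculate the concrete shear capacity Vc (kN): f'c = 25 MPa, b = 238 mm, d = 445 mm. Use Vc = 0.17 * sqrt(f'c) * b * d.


Vc = 0.17 * sqrt(25) * 238 * 445 / 1000
= 90.02 kN

90.02


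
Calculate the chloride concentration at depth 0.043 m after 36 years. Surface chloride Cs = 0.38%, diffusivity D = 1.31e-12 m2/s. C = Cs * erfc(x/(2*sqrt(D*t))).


t_seconds = 36 * 365.25 * 24 * 3600 = 1136073600.0 s
arg = 0.043 / (2 * sqrt(1.31e-12 * 1136073600.0))
= 0.5573
erfc(0.5573) = 0.4306
C = 0.38 * 0.4306 = 0.1636%

0.1636


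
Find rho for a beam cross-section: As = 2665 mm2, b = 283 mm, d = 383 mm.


rho = As / (b * d)
= 2665 / (283 * 383)
= 0.0246

0.0246


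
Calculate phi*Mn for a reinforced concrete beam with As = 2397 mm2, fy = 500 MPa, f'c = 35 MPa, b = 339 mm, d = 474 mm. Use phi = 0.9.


a = As * fy / (0.85 * f'c * b)
= 2397 * 500 / (0.85 * 35 * 339)
= 118.8369 mm
Mn = As * fy * (d - a/2) / 10^6
= 496.876 kN-m
phi*Mn = 0.9 * 496.876 = 447.19 kN-m

447.19


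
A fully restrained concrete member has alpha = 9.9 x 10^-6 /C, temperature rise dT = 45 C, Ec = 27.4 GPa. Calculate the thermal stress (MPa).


sigma = alpha * dT * Ec
= 9.9e-6 * 45 * 27.4 * 1000
= 12.207 MPa

12.207


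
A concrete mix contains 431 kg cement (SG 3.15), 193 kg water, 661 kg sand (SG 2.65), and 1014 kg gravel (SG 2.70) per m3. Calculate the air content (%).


Vol cement = 431 / (3.15 * 1000) = 0.136825 m3
Vol water = 193 / 1000 = 0.193 m3
Vol sand = 661 / (2.65 * 1000) = 0.249434 m3
Vol gravel = 1014 / (2.70 * 1000) = 0.375556 m3
Total solid + water volume = 0.954815 m3
Air = (1 - 0.954815) * 100 = 4.52%

4.52


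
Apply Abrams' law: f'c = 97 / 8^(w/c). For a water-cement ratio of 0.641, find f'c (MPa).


f'c = 97 / 8^0.641
= 97 / 3.792
= 25.58 MPa

25.58


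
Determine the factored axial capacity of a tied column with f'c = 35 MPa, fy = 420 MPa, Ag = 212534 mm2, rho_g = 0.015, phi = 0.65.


Ast = rho * Ag = 0.015 * 212534 = 3188.01 mm2
phi*Pn = 0.65 * 0.80 * (0.85 * 35 * (212534 - 3188.01) + 420 * 3188.01) / 1000
= 3934.84 kN

3934.84


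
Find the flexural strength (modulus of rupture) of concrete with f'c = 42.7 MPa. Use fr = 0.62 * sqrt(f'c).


fr = 0.62 * sqrt(42.7)
= 4.051 MPa

4.051


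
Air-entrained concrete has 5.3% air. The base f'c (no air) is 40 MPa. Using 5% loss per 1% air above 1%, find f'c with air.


Strength loss = (5.3 - 1) * 5 = 21.5%
f'c = 40 * (1 - 21.5/100)
= 31.4 MPa

31.4


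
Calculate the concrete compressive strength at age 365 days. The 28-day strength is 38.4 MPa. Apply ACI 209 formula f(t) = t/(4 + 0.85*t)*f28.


f(365) = 365 / (4 + 0.85 * 365) * 38.4
= 365 / 314.25 * 38.4
= 44.6 MPa

44.6


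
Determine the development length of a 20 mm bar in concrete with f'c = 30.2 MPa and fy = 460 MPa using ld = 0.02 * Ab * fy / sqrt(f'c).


Ab = pi * 20^2 / 4 = 314.159 mm2
ld = 0.02 * 314.159 * 460 / sqrt(30.2)
= 525.9 mm

525.9


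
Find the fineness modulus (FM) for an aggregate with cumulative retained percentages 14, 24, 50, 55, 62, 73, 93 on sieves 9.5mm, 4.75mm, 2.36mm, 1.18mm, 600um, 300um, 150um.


FM = sum(cumulative % retained) / 100
= 371 / 100
= 3.71

3.71


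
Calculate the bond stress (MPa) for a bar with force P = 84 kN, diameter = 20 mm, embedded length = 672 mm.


u = P / (pi * db * ld)
= 84 * 1000 / (pi * 20 * 672)
= 1.989 MPa

1.989


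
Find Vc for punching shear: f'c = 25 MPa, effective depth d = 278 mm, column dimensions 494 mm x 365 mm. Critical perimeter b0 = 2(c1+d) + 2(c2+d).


b0 = 2*(494 + 278) + 2*(365 + 278) = 2830 mm
Vc = 0.33 * sqrt(25) * 2830 * 278 / 1000
= 1298.12 kN

1298.12


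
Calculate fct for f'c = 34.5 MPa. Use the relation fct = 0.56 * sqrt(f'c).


fct = 0.56 * sqrt(34.5)
= 0.56 * 5.874
= 3.289 MPa

3.289


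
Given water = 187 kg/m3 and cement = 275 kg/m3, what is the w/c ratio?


w/c = water / cement
w/c = 187 / 275 = 0.68

0.68


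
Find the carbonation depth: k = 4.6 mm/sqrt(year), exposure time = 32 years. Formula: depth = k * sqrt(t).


depth = k * sqrt(t)
= 4.6 * sqrt(32)
= 26.02 mm

26.02


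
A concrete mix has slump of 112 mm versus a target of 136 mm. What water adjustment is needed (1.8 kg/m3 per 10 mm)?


Difference = 136 - 112 = 24 mm
Water adjustment = 24 * 1.8 / 10 = 4.3 kg/m3

4.3


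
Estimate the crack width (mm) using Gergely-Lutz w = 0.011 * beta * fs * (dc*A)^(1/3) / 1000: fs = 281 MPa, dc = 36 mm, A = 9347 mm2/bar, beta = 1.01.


w = 0.011 * beta * fs * (dc * A)^(1/3) / 1000
= 0.011 * 1.01 * 281 * (36 * 9347)^(1/3) / 1000
= 0.217 mm

0.217
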